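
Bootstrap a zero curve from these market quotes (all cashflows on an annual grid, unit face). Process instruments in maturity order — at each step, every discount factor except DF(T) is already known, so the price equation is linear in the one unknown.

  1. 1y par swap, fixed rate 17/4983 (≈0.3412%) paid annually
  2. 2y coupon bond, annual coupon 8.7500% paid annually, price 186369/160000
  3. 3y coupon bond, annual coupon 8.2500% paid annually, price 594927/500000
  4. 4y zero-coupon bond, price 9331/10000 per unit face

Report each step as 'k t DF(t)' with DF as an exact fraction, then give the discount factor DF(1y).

1 1 4983/5000
2 2 9909/10000
3 3 9477/10000
4 4 9331/10000
DF(1y) = 4983/5000 ≈ 0.996600

step 1 [1y] swap r/1=17/4983: DF=(1 − 17/4983·(0))/(1+17/4983) = 4983/5000 ≈ 0.996600
step 2 [2y] bond c/1=7/80: DF=(186369/160000 − 7/80·(0.996600))/(1+7/80) = 9909/10000 ≈ 0.990900
step 3 [3y] bond c/1=33/400: DF=(594927/500000 − 33/400·(0.996600+0.990900))/(1+33/400) = 9477/10000 ≈ 0.947700
step 4 [4y] zero: DF = P = 9331/10000 ≈ 0.933100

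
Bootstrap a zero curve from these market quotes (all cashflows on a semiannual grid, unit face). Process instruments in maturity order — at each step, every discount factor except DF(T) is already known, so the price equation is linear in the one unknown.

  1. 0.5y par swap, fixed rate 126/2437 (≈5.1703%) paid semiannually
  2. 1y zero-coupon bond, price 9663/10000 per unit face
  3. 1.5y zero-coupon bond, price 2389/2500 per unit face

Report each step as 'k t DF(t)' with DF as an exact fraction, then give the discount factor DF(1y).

1 1/2 2437/2500
2 1 9663/10000
3 3/2 2389/2500
DF(1y) = 9663/10000 ≈ 0.966300

step 1 [0.5y] swap r/2=63/2437: DF=(1 − 63/2437·(0))/(1+63/2437) = 2437/2500 ≈ 0.974800
step 2 [1y] zero: DF = P = 9663/10000 ≈ 0.966300
step 3 [1.5y] zero: DF = P = 2389/2500 ≈ 0.955600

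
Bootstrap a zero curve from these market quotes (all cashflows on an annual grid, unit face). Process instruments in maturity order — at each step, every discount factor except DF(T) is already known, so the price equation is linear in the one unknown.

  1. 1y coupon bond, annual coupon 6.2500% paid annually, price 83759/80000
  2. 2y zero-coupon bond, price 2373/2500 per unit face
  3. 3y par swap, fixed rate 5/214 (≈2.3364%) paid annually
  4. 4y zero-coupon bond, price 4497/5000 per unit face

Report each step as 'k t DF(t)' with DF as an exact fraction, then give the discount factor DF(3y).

step 1 [1y] bond c/1=1/16: DF=(83759/80000 − 1/16·(0))/(1+1/16) = 4927/5000 ≈ 0.985400
step 2 [2y] zero: DF = P = 2373/2500 ≈ 0.949200
step 3 [3y] swap r/1=5/214: DF=(1 − 5/214·(0.985400+0.949200))/(1+5/214) = 933/1000 ≈ 0.933000
step 4 [4y] zero: DF = P = 4497/5000 ≈ 0.899400

1 1 4927/5000
2 2 2373/2500
3 3 933/1000
4 4 4497/5000
DF(3y) = 933/1000 ≈ 0.933000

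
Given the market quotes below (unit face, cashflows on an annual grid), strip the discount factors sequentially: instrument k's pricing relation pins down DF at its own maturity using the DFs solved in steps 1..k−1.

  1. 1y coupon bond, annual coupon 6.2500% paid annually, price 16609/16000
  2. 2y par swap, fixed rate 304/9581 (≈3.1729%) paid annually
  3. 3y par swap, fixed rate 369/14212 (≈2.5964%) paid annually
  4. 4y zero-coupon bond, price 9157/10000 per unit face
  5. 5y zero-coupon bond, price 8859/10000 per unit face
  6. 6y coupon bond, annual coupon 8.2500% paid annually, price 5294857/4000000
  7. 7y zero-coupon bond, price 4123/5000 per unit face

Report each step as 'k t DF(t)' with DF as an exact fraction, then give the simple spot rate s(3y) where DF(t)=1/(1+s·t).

step 1 [1y] bond c/1=1/16: DF=(16609/16000 − 1/16·(0))/(1+1/16) = 977/1000 ≈ 0.977000
step 2 [2y] swap r/1=304/9581: DF=(1 − 304/9581·(0.977000))/(1+304/9581) = 587/625 ≈ 0.939200
step 3 [3y] swap r/1=369/14212: DF=(1 − 369/14212·(0.977000+0.939200))/(1+369/14212) = 4631/5000 ≈ 0.926200
step 4 [4y] zero: DF = P = 9157/10000 ≈ 0.915700
step 5 [5y] zero: DF = P = 8859/10000 ≈ 0.885900
step 6 [6y] bond c/1=33/400: DF=(5294857/4000000 − 33/400·(0.977000+0.939200+0.926200+0.915700+0.885900))/(1+33/400) = 8689/10000 ≈ 0.868900
step 7 [7y] zero: DF = P = 4123/5000 ≈ 0.824600

1 1 977/1000
2 2 587/625
3 3 4631/5000
4 4 9157/10000
5 5 8859/10000
6 6 8689/10000
7 7 4123/5000
s(3y) = (1/(4631/5000) − 1)/(3) = 123/4631 ≈ 2.6560%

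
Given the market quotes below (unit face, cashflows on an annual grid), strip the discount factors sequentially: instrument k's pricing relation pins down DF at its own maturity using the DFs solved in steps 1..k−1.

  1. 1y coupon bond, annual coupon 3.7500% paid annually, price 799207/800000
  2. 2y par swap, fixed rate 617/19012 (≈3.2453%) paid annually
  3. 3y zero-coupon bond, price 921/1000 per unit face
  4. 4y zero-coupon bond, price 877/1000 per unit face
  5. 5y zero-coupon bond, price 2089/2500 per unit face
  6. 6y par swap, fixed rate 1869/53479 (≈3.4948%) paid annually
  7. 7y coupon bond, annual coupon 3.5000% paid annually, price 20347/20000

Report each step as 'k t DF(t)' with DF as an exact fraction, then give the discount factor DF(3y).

step 1 [1y] bond c/1=3/80: DF=(799207/800000 − 3/80·(0))/(1+3/80) = 9629/10000 ≈ 0.962900
step 2 [2y] swap r/1=617/19012: DF=(1 − 617/19012·(0.962900))/(1+617/19012) = 9383/10000 ≈ 0.938300
step 3 [3y] zero: DF = P = 921/1000 ≈ 0.921000
step 4 [4y] zero: DF = P = 877/1000 ≈ 0.877000
step 5 [5y] zero: DF = P = 2089/2500 ≈ 0.835600
step 6 [6y] swap r/1=1869/53479: DF=(1 − 1869/53479·(0.962900+0.938300+0.921000+0.877000+0.835600))/(1+1869/53479) = 8131/10000 ≈ 0.813100
step 7 [7y] bond c/1=7/200: DF=(20347/20000 − 7/200·(0.962900+0.938300+0.921000+0.877000+0.835600+0.813100))/(1+7/200) = 8021/10000 ≈ 0.802100

1 1 9629/10000
2 2 9383/10000
3 3 921/1000
4 4 877/1000
5 5 2089/2500
6 6 8131/10000
7 7 8021/10000
DF(3y) = 921/1000 ≈ 0.921000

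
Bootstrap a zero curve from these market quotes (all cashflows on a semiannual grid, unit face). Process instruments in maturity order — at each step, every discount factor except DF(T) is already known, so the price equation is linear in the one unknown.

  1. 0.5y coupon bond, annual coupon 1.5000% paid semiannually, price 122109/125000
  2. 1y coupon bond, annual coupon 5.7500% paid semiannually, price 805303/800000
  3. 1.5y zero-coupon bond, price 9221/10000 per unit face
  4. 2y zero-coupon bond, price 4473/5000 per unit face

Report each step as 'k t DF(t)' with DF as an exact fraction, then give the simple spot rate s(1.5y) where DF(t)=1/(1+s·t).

step 1 [0.5y] bond c/2=3/400: DF=(122109/125000 − 3/400·(0))/(1+3/400) = 606/625 ≈ 0.969600
step 2 [1y] bond c/2=23/800: DF=(805303/800000 − 23/800·(0.969600))/(1+23/800) = 4757/5000 ≈ 0.951400
step 3 [1.5y] zero: DF = P = 9221/10000 ≈ 0.922100
step 4 [2y] zero: DF = P = 4473/5000 ≈ 0.894600

1 1/2 606/625
2 1 4757/5000
3 3/2 9221/10000
4 2 4473/5000
s(1.5y) = (1/(9221/10000) − 1)/(3/2) = 1558/27663 ≈ 5.6321%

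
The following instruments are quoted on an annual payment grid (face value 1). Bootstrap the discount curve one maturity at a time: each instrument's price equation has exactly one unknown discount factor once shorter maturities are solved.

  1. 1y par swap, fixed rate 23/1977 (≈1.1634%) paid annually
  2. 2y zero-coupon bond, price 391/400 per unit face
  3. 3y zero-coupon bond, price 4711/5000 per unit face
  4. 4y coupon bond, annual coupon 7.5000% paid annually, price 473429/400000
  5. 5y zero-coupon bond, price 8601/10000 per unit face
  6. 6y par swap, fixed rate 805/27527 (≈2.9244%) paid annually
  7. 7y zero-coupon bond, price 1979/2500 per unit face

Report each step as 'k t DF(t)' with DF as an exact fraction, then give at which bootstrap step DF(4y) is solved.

step 1 [1y] swap r/1=23/1977: DF=(1 − 23/1977·(0))/(1+23/1977) = 1977/2000 ≈ 0.988500
step 2 [2y] zero: DF = P = 391/400 ≈ 0.977500
step 3 [3y] zero: DF = P = 4711/5000 ≈ 0.942200
step 4 [4y] bond c/1=3/40: DF=(473429/400000 − 3/40·(0.988500+0.977500+0.942200))/(1+3/40) = 8981/10000 ≈ 0.898100
step 5 [5y] zero: DF = P = 8601/10000 ≈ 0.860100
step 6 [6y] swap r/1=805/27527: DF=(1 − 805/27527·(0.988500+0.977500+0.942200+0.898100+0.860100))/(1+805/27527) = 839/1000 ≈ 0.839000
step 7 [7y] zero: DF = P = 1979/2500 ≈ 0.791600

1 1 1977/2000
2 2 391/400
3 3 4711/5000
4 4 8981/10000
5 5 8601/10000
6 6 839/1000
7 7 1979/2500
DF(4y) is solved at step 4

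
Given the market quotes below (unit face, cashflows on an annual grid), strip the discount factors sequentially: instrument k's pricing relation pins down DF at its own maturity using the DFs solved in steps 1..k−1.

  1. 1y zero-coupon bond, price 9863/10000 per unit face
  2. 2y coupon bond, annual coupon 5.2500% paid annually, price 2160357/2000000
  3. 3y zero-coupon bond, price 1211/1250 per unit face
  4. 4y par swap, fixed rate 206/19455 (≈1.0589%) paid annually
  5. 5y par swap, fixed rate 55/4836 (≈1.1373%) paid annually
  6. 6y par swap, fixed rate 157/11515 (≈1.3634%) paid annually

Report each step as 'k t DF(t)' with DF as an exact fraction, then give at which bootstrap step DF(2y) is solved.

step 1 [1y] zero: DF = P = 9863/10000 ≈ 0.986300
step 2 [2y] bond c/1=21/400: DF=(2160357/2000000 − 21/400·(0.986300))/(1+21/400) = 9771/10000 ≈ 0.977100
step 3 [3y] zero: DF = P = 1211/1250 ≈ 0.968800
step 4 [4y] swap r/1=206/19455: DF=(1 − 206/19455·(0.986300+0.977100+0.968800))/(1+206/19455) = 2397/2500 ≈ 0.958800
step 5 [5y] swap r/1=55/4836: DF=(1 − 55/4836·(0.986300+0.977100+0.968800+0.958800))/(1+55/4836) = 189/200 ≈ 0.945000
step 6 [6y] swap r/1=157/11515: DF=(1 − 157/11515·(0.986300+0.977100+0.968800+0.958800+0.945000))/(1+157/11515) = 1843/2000 ≈ 0.921500

1 1 9863/10000
2 2 9771/10000
3 3 1211/1250
4 4 2397/2500
5 5 189/200
6 6 1843/2000
DF(2y) is solved at step 2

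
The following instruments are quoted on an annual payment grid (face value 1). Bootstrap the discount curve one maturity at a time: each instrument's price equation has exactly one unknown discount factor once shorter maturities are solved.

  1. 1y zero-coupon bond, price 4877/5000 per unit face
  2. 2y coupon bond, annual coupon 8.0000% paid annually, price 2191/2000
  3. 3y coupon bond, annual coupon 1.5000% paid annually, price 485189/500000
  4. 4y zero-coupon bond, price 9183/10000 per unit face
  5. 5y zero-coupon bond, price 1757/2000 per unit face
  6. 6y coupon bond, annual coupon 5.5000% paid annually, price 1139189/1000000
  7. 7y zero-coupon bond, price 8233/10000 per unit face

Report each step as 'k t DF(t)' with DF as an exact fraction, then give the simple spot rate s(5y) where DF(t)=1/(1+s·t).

step 1 [1y] zero: DF = P = 4877/5000 ≈ 0.975400
step 2 [2y] bond c/1=2/25: DF=(2191/2000 − 2/25·(0.975400))/(1+2/25) = 9421/10000 ≈ 0.942100
step 3 [3y] bond c/1=3/200: DF=(485189/500000 − 3/200·(0.975400+0.942100))/(1+3/200) = 9277/10000 ≈ 0.927700
step 4 [4y] zero: DF = P = 9183/10000 ≈ 0.918300
step 5 [5y] zero: DF = P = 1757/2000 ≈ 0.878500
step 6 [6y] bond c/1=11/200: DF=(1139189/1000000 − 11/200·(0.975400+0.942100+0.927700+0.918300+0.878500))/(1+11/200) = 4189/5000 ≈ 0.837800
step 7 [7y] zero: DF = P = 8233/10000 ≈ 0.823300

1 1 4877/5000
2 2 9421/10000
3 3 9277/10000
4 4 9183/10000
5 5 1757/2000
6 6 4189/5000
7 7 8233/10000
s(5y) = (1/(1757/2000) − 1)/(5) = 243/8785 ≈ 2.7661%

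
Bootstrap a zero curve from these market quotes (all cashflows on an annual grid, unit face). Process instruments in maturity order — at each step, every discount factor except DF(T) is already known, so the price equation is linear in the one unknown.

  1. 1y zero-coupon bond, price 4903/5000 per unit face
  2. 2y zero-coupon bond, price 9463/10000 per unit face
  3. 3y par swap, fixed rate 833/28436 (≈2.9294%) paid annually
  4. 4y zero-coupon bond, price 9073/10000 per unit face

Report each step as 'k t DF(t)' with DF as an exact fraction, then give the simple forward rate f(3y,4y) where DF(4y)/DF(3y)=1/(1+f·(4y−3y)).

1 1 4903/5000
2 2 9463/10000
3 3 9167/10000
4 4 9073/10000
f(3y,4y) = ((9167/10000)/(9073/10000) − 1)/(1) = 94/9073 ≈ 1.0360%

step 1 [1y] zero: DF = P = 4903/5000 ≈ 0.980600
step 2 [2y] zero: DF = P = 9463/10000 ≈ 0.946300
step 3 [3y] swap r/1=833/28436: DF=(1 − 833/28436·(0.980600+0.946300))/(1+833/28436) = 9167/10000 ≈ 0.916700
step 4 [4y] zero: DF = P = 9073/10000 ≈ 0.907300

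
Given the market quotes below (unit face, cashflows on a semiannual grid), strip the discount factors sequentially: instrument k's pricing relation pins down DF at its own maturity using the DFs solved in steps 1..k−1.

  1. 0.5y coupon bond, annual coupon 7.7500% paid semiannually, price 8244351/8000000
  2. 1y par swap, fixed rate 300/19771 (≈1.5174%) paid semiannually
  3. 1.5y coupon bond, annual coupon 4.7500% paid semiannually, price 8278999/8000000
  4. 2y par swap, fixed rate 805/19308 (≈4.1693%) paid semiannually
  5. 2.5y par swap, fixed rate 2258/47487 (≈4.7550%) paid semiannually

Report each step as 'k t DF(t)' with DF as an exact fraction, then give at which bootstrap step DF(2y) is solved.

step 1 [0.5y] bond c/2=31/800: DF=(8244351/8000000 − 31/800·(0))/(1+31/800) = 9921/10000 ≈ 0.992100
step 2 [1y] swap r/2=150/19771: DF=(1 − 150/19771·(0.992100))/(1+150/19771) = 197/200 ≈ 0.985000
step 3 [1.5y] bond c/2=19/800: DF=(8278999/8000000 − 19/800·(0.992100+0.985000))/(1+19/800) = 193/200 ≈ 0.965000
step 4 [2y] swap r/2=805/38616: DF=(1 − 805/38616·(0.992100+0.985000+0.965000))/(1+805/38616) = 1839/2000 ≈ 0.919500
step 5 [2.5y] swap r/2=1129/47487: DF=(1 − 1129/47487·(0.992100+0.985000+0.965000+0.919500))/(1+1129/47487) = 8871/10000 ≈ 0.887100

1 1/2 9921/10000
2 1 197/200
3 3/2 193/200
4 2 1839/2000
5 5/2 8871/10000
DF(2y) is solved at step 4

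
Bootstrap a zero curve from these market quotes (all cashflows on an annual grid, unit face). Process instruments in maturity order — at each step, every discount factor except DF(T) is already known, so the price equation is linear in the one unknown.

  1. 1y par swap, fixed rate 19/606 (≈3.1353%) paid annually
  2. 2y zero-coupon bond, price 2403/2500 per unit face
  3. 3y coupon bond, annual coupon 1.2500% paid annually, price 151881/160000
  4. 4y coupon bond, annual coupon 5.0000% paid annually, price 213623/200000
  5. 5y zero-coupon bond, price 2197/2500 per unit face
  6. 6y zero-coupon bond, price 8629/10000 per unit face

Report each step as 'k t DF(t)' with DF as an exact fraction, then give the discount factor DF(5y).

1 1 606/625
2 2 2403/2500
3 3 9137/10000
4 4 4409/5000
5 5 2197/2500
6 6 8629/10000
DF(5y) = 2197/2500 ≈ 0.878800

step 1 [1y] swap r/1=19/606: DF=(1 − 19/606·(0))/(1+19/606) = 606/625 ≈ 0.969600
step 2 [2y] zero: DF = P = 2403/2500 ≈ 0.961200
step 3 [3y] bond c/1=1/80: DF=(151881/160000 − 1/80·(0.969600+0.961200))/(1+1/80) = 9137/10000 ≈ 0.913700
step 4 [4y] bond c/1=1/20: DF=(213623/200000 − 1/20·(0.969600+0.961200+0.913700))/(1+1/20) = 4409/5000 ≈ 0.881800
step 5 [5y] zero: DF = P = 2197/2500 ≈ 0.878800
step 6 [6y] zero: DF = P = 8629/10000 ≈ 0.862900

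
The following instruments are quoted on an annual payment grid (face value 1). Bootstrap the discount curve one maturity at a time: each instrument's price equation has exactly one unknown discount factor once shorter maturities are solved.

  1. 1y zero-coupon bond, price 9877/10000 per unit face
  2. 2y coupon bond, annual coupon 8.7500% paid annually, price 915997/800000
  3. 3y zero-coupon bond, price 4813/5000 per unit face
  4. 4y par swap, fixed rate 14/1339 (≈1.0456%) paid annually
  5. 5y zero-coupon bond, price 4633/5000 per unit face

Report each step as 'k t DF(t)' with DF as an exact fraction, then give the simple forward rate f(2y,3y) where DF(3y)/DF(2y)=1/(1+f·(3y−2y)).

1 1 9877/10000
2 2 4867/5000
3 3 4813/5000
4 4 4797/5000
5 5 4633/5000
f(2y,3y) = ((4867/5000)/(4813/5000) − 1)/(1) = 54/4813 ≈ 1.1220%

step 1 [1y] zero: DF = P = 9877/10000 ≈ 0.987700
step 2 [2y] bond c/1=7/80: DF=(915997/800000 − 7/80·(0.987700))/(1+7/80) = 4867/5000 ≈ 0.973400
step 3 [3y] zero: DF = P = 4813/5000 ≈ 0.962600
step 4 [4y] swap r/1=14/1339: DF=(1 − 14/1339·(0.987700+0.973400+0.962600))/(1+14/1339) = 4797/5000 ≈ 0.959400
step 5 [5y] zero: DF = P = 4633/5000 ≈ 0.926600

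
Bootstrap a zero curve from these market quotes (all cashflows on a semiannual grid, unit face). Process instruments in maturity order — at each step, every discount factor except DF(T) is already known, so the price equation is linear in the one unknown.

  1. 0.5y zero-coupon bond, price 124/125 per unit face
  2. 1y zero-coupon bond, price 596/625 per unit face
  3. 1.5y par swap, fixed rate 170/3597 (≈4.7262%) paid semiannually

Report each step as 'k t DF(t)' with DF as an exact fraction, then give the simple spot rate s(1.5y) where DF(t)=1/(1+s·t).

step 1 [0.5y] zero: DF = P = 124/125 ≈ 0.992000
step 2 [1y] zero: DF = P = 596/625 ≈ 0.953600
step 3 [1.5y] swap r/2=85/3597: DF=(1 − 85/3597·(0.992000+0.953600))/(1+85/3597) = 233/250 ≈ 0.932000

1 1/2 124/125
2 1 596/625
3 3/2 233/250
s(1.5y) = (1/(233/250) − 1)/(3/2) = 34/699 ≈ 4.8641%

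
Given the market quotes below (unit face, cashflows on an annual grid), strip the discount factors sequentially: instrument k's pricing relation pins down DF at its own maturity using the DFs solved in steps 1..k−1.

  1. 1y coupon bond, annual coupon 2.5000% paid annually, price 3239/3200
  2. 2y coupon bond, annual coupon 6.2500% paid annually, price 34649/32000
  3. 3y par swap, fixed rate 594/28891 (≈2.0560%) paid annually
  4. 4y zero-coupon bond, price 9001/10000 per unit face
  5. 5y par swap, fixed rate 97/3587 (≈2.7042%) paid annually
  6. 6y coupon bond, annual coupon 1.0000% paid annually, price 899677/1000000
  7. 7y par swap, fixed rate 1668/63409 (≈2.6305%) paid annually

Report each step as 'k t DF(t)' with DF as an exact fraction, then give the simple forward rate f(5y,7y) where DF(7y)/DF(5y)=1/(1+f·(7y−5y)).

1 1 79/80
2 2 961/1000
3 3 4703/5000
4 4 9001/10000
5 5 8739/10000
6 6 4223/5000
7 7 2083/2500
f(5y,7y) = ((8739/10000)/(2083/2500) − 1)/(2) = 407/16664 ≈ 2.4424%

step 1 [1y] bond c/1=1/40: DF=(3239/3200 − 1/40·(0))/(1+1/40) = 79/80 ≈ 0.987500
step 2 [2y] bond c/1=1/16: DF=(34649/32000 − 1/16·(0.987500))/(1+1/16) = 961/1000 ≈ 0.961000
step 3 [3y] swap r/1=594/28891: DF=(1 − 594/28891·(0.987500+0.961000))/(1+594/28891) = 4703/5000 ≈ 0.940600
step 4 [4y] zero: DF = P = 9001/10000 ≈ 0.900100
step 5 [5y] swap r/1=97/3587: DF=(1 − 97/3587·(0.987500+0.961000+0.940600+0.900100))/(1+97/3587) = 8739/10000 ≈ 0.873900
step 6 [6y] bond c/1=1/100: DF=(899677/1000000 − 1/100·(0.987500+0.961000+0.940600+0.900100+0.873900))/(1+1/100) = 4223/5000 ≈ 0.844600
step 7 [7y] swap r/1=1668/63409: DF=(1 − 1668/63409·(0.987500+0.961000+0.940600+0.900100+0.873900+0.844600))/(1+1668/63409) = 2083/2500 ≈ 0.833200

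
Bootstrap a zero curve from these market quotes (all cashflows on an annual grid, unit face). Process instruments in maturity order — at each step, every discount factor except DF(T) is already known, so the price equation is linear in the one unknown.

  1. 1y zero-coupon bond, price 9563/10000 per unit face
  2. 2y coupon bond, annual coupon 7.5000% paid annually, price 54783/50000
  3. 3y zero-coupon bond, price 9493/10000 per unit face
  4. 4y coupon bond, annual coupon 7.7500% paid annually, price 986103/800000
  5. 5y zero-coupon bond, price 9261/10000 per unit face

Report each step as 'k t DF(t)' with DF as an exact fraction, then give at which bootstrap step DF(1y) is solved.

step 1 [1y] zero: DF = P = 9563/10000 ≈ 0.956300
step 2 [2y] bond c/1=3/40: DF=(54783/50000 − 3/40·(0.956300))/(1+3/40) = 381/400 ≈ 0.952500
step 3 [3y] zero: DF = P = 9493/10000 ≈ 0.949300
step 4 [4y] bond c/1=31/400: DF=(986103/800000 − 31/400·(0.956300+0.952500+0.949300))/(1+31/400) = 1173/1250 ≈ 0.938400
step 5 [5y] zero: DF = P = 9261/10000 ≈ 0.926100

1 1 9563/10000
2 2 381/400
3 3 9493/10000
4 4 1173/1250
5 5 9261/10000
DF(1y) is solved at step 1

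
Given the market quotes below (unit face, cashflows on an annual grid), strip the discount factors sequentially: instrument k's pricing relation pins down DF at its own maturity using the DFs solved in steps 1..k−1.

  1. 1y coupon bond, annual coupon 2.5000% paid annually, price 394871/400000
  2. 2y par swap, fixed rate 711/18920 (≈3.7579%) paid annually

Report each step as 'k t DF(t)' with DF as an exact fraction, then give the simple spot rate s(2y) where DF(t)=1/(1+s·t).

step 1 [1y] bond c/1=1/40: DF=(394871/400000 − 1/40·(0))/(1+1/40) = 9631/10000 ≈ 0.963100
step 2 [2y] swap r/1=711/18920: DF=(1 − 711/18920·(0.963100))/(1+711/18920) = 9289/10000 ≈ 0.928900

1 1 9631/10000
2 2 9289/10000
s(2y) = (1/(9289/10000) − 1)/(2) = 711/18578 ≈ 3.8271%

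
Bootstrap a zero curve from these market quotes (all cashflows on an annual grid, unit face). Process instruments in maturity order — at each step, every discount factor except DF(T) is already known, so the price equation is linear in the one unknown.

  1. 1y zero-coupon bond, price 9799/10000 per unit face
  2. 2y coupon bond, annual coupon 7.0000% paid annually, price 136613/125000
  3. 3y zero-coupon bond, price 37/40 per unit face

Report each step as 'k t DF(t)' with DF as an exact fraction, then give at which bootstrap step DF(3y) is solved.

1 1 9799/10000
2 2 9573/10000
3 3 37/40
DF(3y) is solved at step 3

step 1 [1y] zero: DF = P = 9799/10000 ≈ 0.979900
step 2 [2y] bond c/1=7/100: DF=(136613/125000 − 7/100·(0.979900))/(1+7/100) = 9573/10000 ≈ 0.957300
step 3 [3y] zero: DF = P = 37/40 ≈ 0.925000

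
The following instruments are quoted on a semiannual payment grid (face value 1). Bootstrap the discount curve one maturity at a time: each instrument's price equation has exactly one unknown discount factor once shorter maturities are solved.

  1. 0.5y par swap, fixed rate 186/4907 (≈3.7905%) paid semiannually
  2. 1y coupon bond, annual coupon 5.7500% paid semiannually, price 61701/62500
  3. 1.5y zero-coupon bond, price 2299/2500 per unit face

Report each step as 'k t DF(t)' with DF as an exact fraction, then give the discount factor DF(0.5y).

1 1/2 4907/5000
2 1 4661/5000
3 3/2 2299/2500
DF(0.5y) = 4907/5000 ≈ 0.981400

step 1 [0.5y] swap r/2=93/4907: DF=(1 − 93/4907·(0))/(1+93/4907) = 4907/5000 ≈ 0.981400
step 2 [1y] bond c/2=23/800: DF=(61701/62500 − 23/800·(0.981400))/(1+23/800) = 4661/5000 ≈ 0.932200
step 3 [1.5y] zero: DF = P = 2299/2500 ≈ 0.919600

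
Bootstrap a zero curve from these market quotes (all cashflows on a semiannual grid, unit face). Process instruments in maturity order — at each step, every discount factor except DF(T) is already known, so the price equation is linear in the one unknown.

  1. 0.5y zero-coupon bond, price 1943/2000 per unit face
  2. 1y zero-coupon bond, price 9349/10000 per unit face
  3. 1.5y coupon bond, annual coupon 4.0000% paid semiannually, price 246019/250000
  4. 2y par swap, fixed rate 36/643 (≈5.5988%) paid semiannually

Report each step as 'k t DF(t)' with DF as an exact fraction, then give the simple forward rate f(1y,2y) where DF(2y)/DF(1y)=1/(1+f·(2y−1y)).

1 1/2 1943/2000
2 1 9349/10000
3 3/2 4637/5000
4 2 2239/2500
f(1y,2y) = ((9349/10000)/(2239/2500) − 1)/(1) = 393/8956 ≈ 4.3881%

step 1 [0.5y] zero: DF = P = 1943/2000 ≈ 0.971500
step 2 [1y] zero: DF = P = 9349/10000 ≈ 0.934900
step 3 [1.5y] bond c/2=1/50: DF=(246019/250000 − 1/50·(0.971500+0.934900))/(1+1/50) = 4637/5000 ≈ 0.927400
step 4 [2y] swap r/2=18/643: DF=(1 − 18/643·(0.971500+0.934900+0.927400))/(1+18/643) = 2239/2500 ≈ 0.895600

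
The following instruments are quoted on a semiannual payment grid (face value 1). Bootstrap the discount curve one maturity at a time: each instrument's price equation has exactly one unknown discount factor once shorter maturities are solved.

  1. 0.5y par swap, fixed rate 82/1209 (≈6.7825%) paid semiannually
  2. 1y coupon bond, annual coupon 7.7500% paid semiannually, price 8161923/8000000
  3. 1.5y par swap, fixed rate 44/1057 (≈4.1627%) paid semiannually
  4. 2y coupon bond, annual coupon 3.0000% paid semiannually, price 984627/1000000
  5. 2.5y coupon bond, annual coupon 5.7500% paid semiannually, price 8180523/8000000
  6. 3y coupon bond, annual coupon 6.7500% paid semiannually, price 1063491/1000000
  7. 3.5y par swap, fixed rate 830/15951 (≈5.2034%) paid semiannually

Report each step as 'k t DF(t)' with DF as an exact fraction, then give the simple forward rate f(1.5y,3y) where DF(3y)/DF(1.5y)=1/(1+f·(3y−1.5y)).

step 1 [0.5y] swap r/2=41/1209: DF=(1 − 41/1209·(0))/(1+41/1209) = 1209/1250 ≈ 0.967200
step 2 [1y] bond c/2=31/800: DF=(8161923/8000000 − 31/800·(0.967200))/(1+31/800) = 9461/10000 ≈ 0.946100
step 3 [1.5y] swap r/2=22/1057: DF=(1 − 22/1057·(0.967200+0.946100))/(1+22/1057) = 4703/5000 ≈ 0.940600
step 4 [2y] bond c/2=3/200: DF=(984627/1000000 − 3/200·(0.967200+0.946100+0.940600))/(1+3/200) = 9279/10000 ≈ 0.927900
step 5 [2.5y] bond c/2=23/800: DF=(8180523/8000000 − 23/800·(0.967200+0.946100+0.940600+0.927900))/(1+23/800) = 8883/10000 ≈ 0.888300
step 6 [3y] bond c/2=27/800: DF=(1063491/1000000 − 27/800·(0.967200+0.946100+0.940600+0.927900+0.888300))/(1+27/800) = 8763/10000 ≈ 0.876300
step 7 [3.5y] swap r/2=415/15951: DF=(1 − 415/15951·(0.967200+0.946100+0.940600+0.927900+0.888300+0.876300))/(1+415/15951) = 417/500 ≈ 0.834000

1 1/2 1209/1250
2 1 9461/10000
3 3/2 4703/5000
4 2 9279/10000
5 5/2 8883/10000
6 3 8763/10000
7 7/2 417/500
f(1.5y,3y) = ((4703/5000)/(8763/10000) − 1)/(3/2) = 1286/26289 ≈ 4.8918%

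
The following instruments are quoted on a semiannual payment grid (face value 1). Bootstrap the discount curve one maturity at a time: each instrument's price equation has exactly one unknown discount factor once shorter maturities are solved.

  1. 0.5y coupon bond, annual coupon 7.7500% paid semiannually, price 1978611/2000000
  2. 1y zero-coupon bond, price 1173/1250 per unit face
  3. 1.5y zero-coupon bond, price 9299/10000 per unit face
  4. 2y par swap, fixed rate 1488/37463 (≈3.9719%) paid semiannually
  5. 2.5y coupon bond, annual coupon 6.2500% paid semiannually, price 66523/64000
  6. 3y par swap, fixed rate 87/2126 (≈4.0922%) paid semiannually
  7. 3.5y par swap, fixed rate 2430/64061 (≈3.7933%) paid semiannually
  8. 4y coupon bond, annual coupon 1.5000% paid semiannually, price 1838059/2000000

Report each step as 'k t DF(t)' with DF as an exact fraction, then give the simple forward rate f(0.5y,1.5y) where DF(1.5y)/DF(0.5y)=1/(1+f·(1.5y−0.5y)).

step 1 [0.5y] bond c/2=31/800: DF=(1978611/2000000 − 31/800·(0))/(1+31/800) = 2381/2500 ≈ 0.952400
step 2 [1y] zero: DF = P = 1173/1250 ≈ 0.938400
step 3 [1.5y] zero: DF = P = 9299/10000 ≈ 0.929900
step 4 [2y] swap r/2=744/37463: DF=(1 − 744/37463·(0.952400+0.938400+0.929900))/(1+744/37463) = 1157/1250 ≈ 0.925600
step 5 [2.5y] bond c/2=1/32: DF=(66523/64000 − 1/32·(0.952400+0.938400+0.929900+0.925600))/(1+1/32) = 559/625 ≈ 0.894400
step 6 [3y] swap r/2=87/4252: DF=(1 − 87/4252·(0.952400+0.938400+0.929900+0.925600+0.894400))/(1+87/4252) = 8869/10000 ≈ 0.886900
step 7 [3.5y] swap r/2=1215/64061: DF=(1 − 1215/64061·(0.952400+0.938400+0.929900+0.925600+0.894400+0.886900))/(1+1215/64061) = 1757/2000 ≈ 0.878500
step 8 [4y] bond c/2=3/400: DF=(1838059/2000000 − 3/400·(0.952400+0.938400+0.929900+0.925600+0.894400+0.886900+0.878500))/(1+3/400) = 1729/2000 ≈ 0.864500

1 1/2 2381/2500
2 1 1173/1250
3 3/2 9299/10000
4 2 1157/1250
5 5/2 559/625
6 3 8869/10000
7 7/2 1757/2000
8 4 1729/2000
f(0.5y,1.5y) = ((2381/2500)/(9299/10000) − 1)/(1) = 225/9299 ≈ 2.4196%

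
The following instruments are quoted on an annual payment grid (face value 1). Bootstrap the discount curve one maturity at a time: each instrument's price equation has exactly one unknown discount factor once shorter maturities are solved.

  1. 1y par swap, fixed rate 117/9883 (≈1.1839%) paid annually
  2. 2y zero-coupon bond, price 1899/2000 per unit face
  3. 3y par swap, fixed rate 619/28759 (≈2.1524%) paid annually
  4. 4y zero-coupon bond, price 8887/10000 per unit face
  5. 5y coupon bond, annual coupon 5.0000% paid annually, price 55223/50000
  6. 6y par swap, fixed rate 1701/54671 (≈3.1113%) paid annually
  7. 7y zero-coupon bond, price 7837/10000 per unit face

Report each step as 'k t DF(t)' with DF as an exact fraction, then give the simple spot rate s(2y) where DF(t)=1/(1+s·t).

step 1 [1y] swap r/1=117/9883: DF=(1 − 117/9883·(0))/(1+117/9883) = 9883/10000 ≈ 0.988300
step 2 [2y] zero: DF = P = 1899/2000 ≈ 0.949500
step 3 [3y] swap r/1=619/28759: DF=(1 − 619/28759·(0.988300+0.949500))/(1+619/28759) = 9381/10000 ≈ 0.938100
step 4 [4y] zero: DF = P = 8887/10000 ≈ 0.888700
step 5 [5y] bond c/1=1/20: DF=(55223/50000 − 1/20·(0.988300+0.949500+0.938100+0.888700))/(1+1/20) = 4363/5000 ≈ 0.872600
step 6 [6y] swap r/1=1701/54671: DF=(1 − 1701/54671·(0.988300+0.949500+0.938100+0.888700+0.872600))/(1+1701/54671) = 8299/10000 ≈ 0.829900
step 7 [7y] zero: DF = P = 7837/10000 ≈ 0.783700

1 1 9883/10000
2 2 1899/2000
3 3 9381/10000
4 4 8887/10000
5 5 4363/5000
6 6 8299/10000
7 7 7837/10000
s(2y) = (1/(1899/2000) − 1)/(2) = 101/3798 ≈ 2.6593%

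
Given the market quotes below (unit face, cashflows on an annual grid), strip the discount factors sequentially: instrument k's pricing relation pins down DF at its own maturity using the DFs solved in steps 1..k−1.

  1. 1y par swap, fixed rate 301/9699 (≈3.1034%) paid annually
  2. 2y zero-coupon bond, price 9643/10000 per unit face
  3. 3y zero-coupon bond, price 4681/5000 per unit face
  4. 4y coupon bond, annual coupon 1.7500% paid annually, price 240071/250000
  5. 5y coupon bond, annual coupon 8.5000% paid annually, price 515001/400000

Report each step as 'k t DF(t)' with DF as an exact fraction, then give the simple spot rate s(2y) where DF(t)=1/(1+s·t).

step 1 [1y] swap r/1=301/9699: DF=(1 − 301/9699·(0))/(1+301/9699) = 9699/10000 ≈ 0.969900
step 2 [2y] zero: DF = P = 9643/10000 ≈ 0.964300
step 3 [3y] zero: DF = P = 4681/5000 ≈ 0.936200
step 4 [4y] bond c/1=7/400: DF=(240071/250000 − 7/400·(0.969900+0.964300+0.936200))/(1+7/400) = 559/625 ≈ 0.894400
step 5 [5y] bond c/1=17/200: DF=(515001/400000 − 17/200·(0.969900+0.964300+0.936200+0.894400))/(1+17/200) = 8917/10000 ≈ 0.891700

1 1 9699/10000
2 2 9643/10000
3 3 4681/5000
4 4 559/625
5 5 8917/10000
s(2y) = (1/(9643/10000) − 1)/(2) = 357/19286 ≈ 1.8511%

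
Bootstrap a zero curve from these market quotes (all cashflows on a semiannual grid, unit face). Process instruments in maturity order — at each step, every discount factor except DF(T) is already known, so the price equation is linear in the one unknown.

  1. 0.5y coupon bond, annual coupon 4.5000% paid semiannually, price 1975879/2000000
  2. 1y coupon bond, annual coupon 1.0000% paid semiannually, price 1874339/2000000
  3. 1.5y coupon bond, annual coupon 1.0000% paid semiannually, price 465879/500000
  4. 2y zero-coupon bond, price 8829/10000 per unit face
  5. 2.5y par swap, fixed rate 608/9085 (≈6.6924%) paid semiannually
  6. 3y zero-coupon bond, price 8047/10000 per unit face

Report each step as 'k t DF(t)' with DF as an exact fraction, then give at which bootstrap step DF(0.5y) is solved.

step 1 [0.5y] bond c/2=9/400: DF=(1975879/2000000 − 9/400·(0))/(1+9/400) = 4831/5000 ≈ 0.966200
step 2 [1y] bond c/2=1/200: DF=(1874339/2000000 − 1/200·(0.966200))/(1+1/200) = 9277/10000 ≈ 0.927700
step 3 [1.5y] bond c/2=1/200: DF=(465879/500000 − 1/200·(0.966200+0.927700))/(1+1/200) = 9177/10000 ≈ 0.917700
step 4 [2y] zero: DF = P = 8829/10000 ≈ 0.882900
step 5 [2.5y] swap r/2=304/9085: DF=(1 − 304/9085·(0.966200+0.927700+0.917700+0.882900))/(1+304/9085) = 106/125 ≈ 0.848000
step 6 [3y] zero: DF = P = 8047/10000 ≈ 0.804700

1 1/2 4831/5000
2 1 9277/10000
3 3/2 9177/10000
4 2 8829/10000
5 5/2 106/125
6 3 8047/10000
DF(0.5y) is solved at step 1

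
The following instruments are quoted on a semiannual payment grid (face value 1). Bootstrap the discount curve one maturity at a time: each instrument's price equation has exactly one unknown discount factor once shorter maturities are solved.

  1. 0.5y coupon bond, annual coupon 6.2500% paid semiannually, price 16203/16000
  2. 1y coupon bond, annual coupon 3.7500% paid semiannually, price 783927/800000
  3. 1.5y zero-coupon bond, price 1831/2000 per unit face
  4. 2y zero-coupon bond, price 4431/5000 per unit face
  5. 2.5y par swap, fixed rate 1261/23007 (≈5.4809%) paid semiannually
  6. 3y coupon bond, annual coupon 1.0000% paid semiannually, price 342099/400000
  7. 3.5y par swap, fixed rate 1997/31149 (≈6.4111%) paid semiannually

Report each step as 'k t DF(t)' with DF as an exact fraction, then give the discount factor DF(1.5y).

step 1 [0.5y] bond c/2=1/32: DF=(16203/16000 − 1/32·(0))/(1+1/32) = 491/500 ≈ 0.982000
step 2 [1y] bond c/2=3/160: DF=(783927/800000 − 3/160·(0.982000))/(1+3/160) = 4719/5000 ≈ 0.943800
step 3 [1.5y] zero: DF = P = 1831/2000 ≈ 0.915500
step 4 [2y] zero: DF = P = 4431/5000 ≈ 0.886200
step 5 [2.5y] swap r/2=1261/46014: DF=(1 − 1261/46014·(0.982000+0.943800+0.915500+0.886200))/(1+1261/46014) = 8739/10000 ≈ 0.873900
step 6 [3y] bond c/2=1/200: DF=(342099/400000 − 1/200·(0.982000+0.943800+0.915500+0.886200+0.873900))/(1+1/200) = 8281/10000 ≈ 0.828100
step 7 [3.5y] swap r/2=1997/62298: DF=(1 − 1997/62298·(0.982000+0.943800+0.915500+0.886200+0.873900+0.828100))/(1+1997/62298) = 8003/10000 ≈ 0.800300

1 1/2 491/500
2 1 4719/5000
3 3/2 1831/2000
4 2 4431/5000
5 5/2 8739/10000
6 3 8281/10000
7 7/2 8003/10000
DF(1.5y) = 1831/2000 ≈ 0.915500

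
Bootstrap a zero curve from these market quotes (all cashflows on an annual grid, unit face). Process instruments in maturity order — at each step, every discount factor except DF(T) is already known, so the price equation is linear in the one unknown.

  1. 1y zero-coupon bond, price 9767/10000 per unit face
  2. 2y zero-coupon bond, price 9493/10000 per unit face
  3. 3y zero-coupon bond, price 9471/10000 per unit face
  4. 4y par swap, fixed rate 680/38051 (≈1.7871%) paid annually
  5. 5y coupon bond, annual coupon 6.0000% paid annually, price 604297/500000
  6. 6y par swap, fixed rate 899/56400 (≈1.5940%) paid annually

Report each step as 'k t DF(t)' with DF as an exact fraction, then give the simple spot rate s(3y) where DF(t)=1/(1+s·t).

step 1 [1y] zero: DF = P = 9767/10000 ≈ 0.976700
step 2 [2y] zero: DF = P = 9493/10000 ≈ 0.949300
step 3 [3y] zero: DF = P = 9471/10000 ≈ 0.947100
step 4 [4y] swap r/1=680/38051: DF=(1 − 680/38051·(0.976700+0.949300+0.947100))/(1+680/38051) = 233/250 ≈ 0.932000
step 5 [5y] bond c/1=3/50: DF=(604297/500000 − 3/50·(0.976700+0.949300+0.947100+0.932000))/(1+3/50) = 578/625 ≈ 0.924800
step 6 [6y] swap r/1=899/56400: DF=(1 − 899/56400·(0.976700+0.949300+0.947100+0.932000+0.924800))/(1+899/56400) = 9101/10000 ≈ 0.910100

1 1 9767/10000
2 2 9493/10000
3 3 9471/10000
4 4 233/250
5 5 578/625
6 6 9101/10000
s(3y) = (1/(9471/10000) − 1)/(3) = 529/28413 ≈ 1.8618%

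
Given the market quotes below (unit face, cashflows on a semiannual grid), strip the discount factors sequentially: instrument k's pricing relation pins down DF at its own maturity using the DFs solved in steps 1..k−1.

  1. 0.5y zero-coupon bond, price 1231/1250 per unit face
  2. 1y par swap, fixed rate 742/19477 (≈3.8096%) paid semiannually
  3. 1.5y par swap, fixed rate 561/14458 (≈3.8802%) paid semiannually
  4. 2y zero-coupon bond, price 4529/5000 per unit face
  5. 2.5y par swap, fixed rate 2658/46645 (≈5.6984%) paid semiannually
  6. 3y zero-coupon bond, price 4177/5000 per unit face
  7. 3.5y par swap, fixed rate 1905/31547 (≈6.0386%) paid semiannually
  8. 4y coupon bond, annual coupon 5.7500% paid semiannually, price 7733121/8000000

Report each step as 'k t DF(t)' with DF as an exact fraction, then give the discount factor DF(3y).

1 1/2 1231/1250
2 1 9629/10000
3 3/2 9439/10000
4 2 4529/5000
5 5/2 8671/10000
6 3 4177/5000
7 7/2 1619/2000
8 4 7633/10000
DF(3y) = 4177/5000 ≈ 0.835400

step 1 [0.5y] zero: DF = P = 1231/1250 ≈ 0.984800
step 2 [1y] swap r/2=371/19477: DF=(1 − 371/19477·(0.984800))/(1+371/19477) = 9629/10000 ≈ 0.962900
step 3 [1.5y] swap r/2=561/28916: DF=(1 − 561/28916·(0.984800+0.962900))/(1+561/28916) = 9439/10000 ≈ 0.943900
step 4 [2y] zero: DF = P = 4529/5000 ≈ 0.905800
step 5 [2.5y] swap r/2=1329/46645: DF=(1 − 1329/46645·(0.984800+0.962900+0.943900+0.905800))/(1+1329/46645) = 8671/10000 ≈ 0.867100
step 6 [3y] zero: DF = P = 4177/5000 ≈ 0.835400
step 7 [3.5y] swap r/2=1905/63094: DF=(1 − 1905/63094·(0.984800+0.962900+0.943900+0.905800+0.867100+0.835400))/(1+1905/63094) = 1619/2000 ≈ 0.809500
step 8 [4y] bond c/2=23/800: DF=(7733121/8000000 − 23/800·(0.984800+0.962900+0.943900+0.905800+0.867100+0.835400+0.809500))/(1+23/800) = 7633/10000 ≈ 0.763300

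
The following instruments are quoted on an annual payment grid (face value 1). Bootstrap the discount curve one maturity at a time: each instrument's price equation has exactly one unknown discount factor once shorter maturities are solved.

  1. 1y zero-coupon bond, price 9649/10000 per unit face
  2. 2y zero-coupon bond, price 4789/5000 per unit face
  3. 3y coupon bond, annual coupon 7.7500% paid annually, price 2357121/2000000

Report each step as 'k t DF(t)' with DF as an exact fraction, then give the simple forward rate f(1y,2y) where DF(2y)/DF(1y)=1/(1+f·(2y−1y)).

1 1 9649/10000
2 2 4789/5000
3 3 1911/2000
f(1y,2y) = ((9649/10000)/(4789/5000) − 1)/(1) = 71/9578 ≈ 0.7413%

step 1 [1y] zero: DF = P = 9649/10000 ≈ 0.964900
step 2 [2y] zero: DF = P = 4789/5000 ≈ 0.957800
step 3 [3y] bond c/1=31/400: DF=(2357121/2000000 − 31/400·(0.964900+0.957800))/(1+31/400) = 1911/2000 ≈ 0.955500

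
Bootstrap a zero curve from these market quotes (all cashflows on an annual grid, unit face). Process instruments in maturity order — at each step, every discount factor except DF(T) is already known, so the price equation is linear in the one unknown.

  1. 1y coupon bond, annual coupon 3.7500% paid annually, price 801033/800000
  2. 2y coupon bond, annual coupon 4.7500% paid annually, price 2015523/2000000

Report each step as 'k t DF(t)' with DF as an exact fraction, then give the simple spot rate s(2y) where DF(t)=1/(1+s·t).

1 1 9651/10000
2 2 9183/10000
s(2y) = (1/(9183/10000) − 1)/(2) = 817/18366 ≈ 4.4484%

step 1 [1y] bond c/1=3/80: DF=(801033/800000 − 3/80·(0))/(1+3/80) = 9651/10000 ≈ 0.965100
step 2 [2y] bond c/1=19/400: DF=(2015523/2000000 − 19/400·(0.965100))/(1+19/400) = 9183/10000 ≈ 0.918300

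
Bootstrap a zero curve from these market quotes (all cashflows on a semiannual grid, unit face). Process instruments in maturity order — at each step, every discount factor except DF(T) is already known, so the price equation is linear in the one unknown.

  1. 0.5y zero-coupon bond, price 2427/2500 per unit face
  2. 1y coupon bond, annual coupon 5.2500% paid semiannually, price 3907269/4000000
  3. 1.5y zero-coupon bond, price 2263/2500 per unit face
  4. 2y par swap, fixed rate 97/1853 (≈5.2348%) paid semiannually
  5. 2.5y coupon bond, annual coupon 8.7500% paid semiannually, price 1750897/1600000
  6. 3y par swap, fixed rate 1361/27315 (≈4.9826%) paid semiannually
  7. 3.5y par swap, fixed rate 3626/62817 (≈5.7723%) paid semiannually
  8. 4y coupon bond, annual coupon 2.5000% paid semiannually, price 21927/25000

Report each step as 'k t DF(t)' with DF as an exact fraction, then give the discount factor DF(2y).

1 1/2 2427/2500
2 1 927/1000
3 3/2 2263/2500
4 2 903/1000
5 5/2 8931/10000
6 3 8639/10000
7 7/2 8187/10000
8 4 7887/10000
DF(2y) = 903/1000 ≈ 0.903000

step 1 [0.5y] zero: DF = P = 2427/2500 ≈ 0.970800
step 2 [1y] bond c/2=21/800: DF=(3907269/4000000 − 21/800·(0.970800))/(1+21/800) = 927/1000 ≈ 0.927000
step 3 [1.5y] zero: DF = P = 2263/2500 ≈ 0.905200
step 4 [2y] swap r/2=97/3706: DF=(1 − 97/3706·(0.970800+0.927000+0.905200))/(1+97/3706) = 903/1000 ≈ 0.903000
step 5 [2.5y] bond c/2=7/160: DF=(1750897/1600000 − 7/160·(0.970800+0.927000+0.905200+0.903000))/(1+7/160) = 8931/10000 ≈ 0.893100
step 6 [3y] swap r/2=1361/54630: DF=(1 − 1361/54630·(0.970800+0.927000+0.905200+0.903000+0.893100))/(1+1361/54630) = 8639/10000 ≈ 0.863900
step 7 [3.5y] swap r/2=1813/62817: DF=(1 − 1813/62817·(0.970800+0.927000+0.905200+0.903000+0.893100+0.863900))/(1+1813/62817) = 8187/10000 ≈ 0.818700
step 8 [4y] bond c/2=1/80: DF=(21927/25000 − 1/80·(0.970800+0.927000+0.905200+0.903000+0.893100+0.863900+0.818700))/(1+1/80) = 7887/10000 ≈ 0.788700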